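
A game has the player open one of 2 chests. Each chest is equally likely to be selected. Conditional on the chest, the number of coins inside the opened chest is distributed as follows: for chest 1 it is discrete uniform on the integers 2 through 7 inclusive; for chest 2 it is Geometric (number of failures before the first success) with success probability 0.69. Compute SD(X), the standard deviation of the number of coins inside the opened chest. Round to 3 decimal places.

2.426

Per component, 1: μ=4.5, E[X²]=23.1667; 2: μ=0.449275, E[X²]=0.852972.
E[X] = 0.5·4.5 + 0.5·0.449275 = 2.47464.
E[X²] = 0.5·23.1667 + 0.5·0.852972 = 12.0098.
Var(X) = E[X²] − (E[X])² = 12.0098 − 6.12383 = 5.88599.
SD(X) = √5.88599 = 2.42611.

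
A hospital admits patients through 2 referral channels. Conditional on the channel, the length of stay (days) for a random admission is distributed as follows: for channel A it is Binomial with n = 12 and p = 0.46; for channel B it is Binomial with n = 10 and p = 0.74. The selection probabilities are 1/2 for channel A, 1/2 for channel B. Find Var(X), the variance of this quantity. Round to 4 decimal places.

3.3360

Per component, A: μ=5.52, E[X²]=33.4512; B: μ=7.4, E[X²]=56.684.
E[X] = 0.5·5.52 + 0.5·7.4 = 6.46.
E[X²] = 0.5·33.4512 + 0.5·56.684 = 45.0676.
Var(X) = E[X²] − (E[X])² = 45.0676 − 41.7316 = 3.336.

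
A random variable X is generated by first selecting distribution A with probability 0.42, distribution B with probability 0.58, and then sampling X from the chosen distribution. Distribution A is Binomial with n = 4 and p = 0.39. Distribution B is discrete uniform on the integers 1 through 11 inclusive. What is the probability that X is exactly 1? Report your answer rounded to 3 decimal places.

0.201

Conditional on each component, P(X = 1): A: 0.35409; B: 0.0909091.
By total probability, P(X = 1) = 0.42·0.35409 + 0.58·0.0909091 = 0.201445.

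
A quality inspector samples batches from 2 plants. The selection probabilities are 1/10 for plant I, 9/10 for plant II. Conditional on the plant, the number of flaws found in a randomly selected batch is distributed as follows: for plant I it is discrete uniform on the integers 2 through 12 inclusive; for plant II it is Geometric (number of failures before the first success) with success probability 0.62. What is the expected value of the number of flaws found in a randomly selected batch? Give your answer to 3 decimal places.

Component means — I: 7; II: 0.612903.
E[X] = 0.1·7 + 0.9·0.612903 = 1.25161.

1.252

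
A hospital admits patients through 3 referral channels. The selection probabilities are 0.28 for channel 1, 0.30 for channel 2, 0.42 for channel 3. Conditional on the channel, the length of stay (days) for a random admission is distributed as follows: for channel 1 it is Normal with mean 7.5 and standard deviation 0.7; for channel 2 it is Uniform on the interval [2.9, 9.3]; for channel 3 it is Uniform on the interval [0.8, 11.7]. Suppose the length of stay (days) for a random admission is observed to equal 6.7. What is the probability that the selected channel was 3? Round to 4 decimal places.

Likelihoods f(6.7 | ·): 1: 0.296614; 2: 0.15625; 3: 0.0917431.
Posterior ∝ prior × likelihood. Numerator for 3: 0.42·0.0917431 = 0.0385321.
Normalizing constant: 0.28·0.296614 + 0.3·0.15625 + 0.42·0.0917431 = 0.168459.
P(3 | observation) = 0.0385321 / 0.168459 = 0.228733.

0.2287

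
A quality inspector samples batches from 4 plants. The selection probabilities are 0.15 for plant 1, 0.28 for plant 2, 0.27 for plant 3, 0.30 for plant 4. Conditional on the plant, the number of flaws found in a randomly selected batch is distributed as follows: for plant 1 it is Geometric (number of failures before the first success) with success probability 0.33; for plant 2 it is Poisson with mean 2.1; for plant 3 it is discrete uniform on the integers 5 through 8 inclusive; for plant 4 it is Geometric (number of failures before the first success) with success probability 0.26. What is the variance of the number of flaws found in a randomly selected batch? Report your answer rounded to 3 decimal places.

Per component, 1: μ=2.0303, E[X²]=10.2746; 2: μ=2.1, E[X²]=6.51; 3: μ=6.5, E[X²]=43.5; 4: μ=2.84615, E[X²]=19.0473.
E[X] = 0.15·2.0303 + 0.28·2.1 + 0.27·6.5 + 0.3·2.84615 = 3.50139.
E[X²] = 0.15·10.2746 + 0.28·6.51 + 0.27·43.5 + 0.3·19.0473 = 20.8232.
Var(X) = E[X²] − (E[X])² = 20.8232 − 12.2597 = 8.56344.

8.563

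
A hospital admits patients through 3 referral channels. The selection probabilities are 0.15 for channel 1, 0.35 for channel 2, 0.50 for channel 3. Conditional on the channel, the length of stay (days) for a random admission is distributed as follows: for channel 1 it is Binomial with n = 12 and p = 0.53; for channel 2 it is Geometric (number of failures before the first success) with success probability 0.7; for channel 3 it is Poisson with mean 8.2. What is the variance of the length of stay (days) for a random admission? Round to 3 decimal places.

Per component, 1: μ=6.36, E[X²]=43.4388; 2: μ=0.428571, E[X²]=0.795918; 3: μ=8.2, E[X²]=75.44.
E[X] = 0.15·6.36 + 0.35·0.428571 + 0.5·8.2 = 5.204.
E[X²] = 0.15·43.4388 + 0.35·0.795918 + 0.5·75.44 = 44.5144.
Var(X) = E[X²] − (E[X])² = 44.5144 − 27.0816 = 17.4328.

17.433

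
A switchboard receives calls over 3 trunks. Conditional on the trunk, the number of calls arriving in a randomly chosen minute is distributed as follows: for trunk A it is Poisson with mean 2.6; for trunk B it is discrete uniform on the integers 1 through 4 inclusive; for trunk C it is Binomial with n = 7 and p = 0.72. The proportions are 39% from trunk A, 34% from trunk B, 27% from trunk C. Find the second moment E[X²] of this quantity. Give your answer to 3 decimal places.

For each component E[X²] = Var + (mean)², giving A: 9.36; B: 7.5; C: 26.8128.
Overall E[X²] = 0.39·9.36 + 0.34·7.5 + 0.27·26.8128 = 13.4399.

13.440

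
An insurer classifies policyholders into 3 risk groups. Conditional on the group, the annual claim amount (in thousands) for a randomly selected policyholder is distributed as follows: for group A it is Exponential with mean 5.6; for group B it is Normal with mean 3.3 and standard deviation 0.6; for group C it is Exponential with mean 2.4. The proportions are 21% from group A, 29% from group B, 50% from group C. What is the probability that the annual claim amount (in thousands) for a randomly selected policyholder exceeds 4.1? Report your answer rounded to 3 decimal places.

0.218

Conditional on each group, P(X > 4.1): A: 0.480877; B: 0.0912112; C: 0.181167.
By total probability, P(X > 4.1) = 0.21·0.480877 + 0.29·0.0912112 + 0.5·0.181167 = 0.218019.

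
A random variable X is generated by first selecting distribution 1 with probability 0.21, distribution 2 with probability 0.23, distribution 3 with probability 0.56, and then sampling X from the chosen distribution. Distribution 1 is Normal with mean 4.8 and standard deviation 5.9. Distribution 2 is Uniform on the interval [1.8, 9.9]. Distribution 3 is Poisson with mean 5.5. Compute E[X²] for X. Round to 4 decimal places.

For each component E[X²] = Var + (mean)², giving 1: 57.85; 2: 39.69; 3: 35.75.
Overall E[X²] = 0.21·57.85 + 0.23·39.69 + 0.56·35.75 = 41.2972.

41.2972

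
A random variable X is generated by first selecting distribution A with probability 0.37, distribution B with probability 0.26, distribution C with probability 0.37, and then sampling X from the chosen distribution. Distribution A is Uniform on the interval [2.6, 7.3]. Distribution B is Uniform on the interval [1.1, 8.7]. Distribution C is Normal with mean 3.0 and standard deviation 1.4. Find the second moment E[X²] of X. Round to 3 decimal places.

21.296

For each component E[X²] = Var + (mean)², giving A: 26.3433; B: 28.8233; C: 10.96.
Overall E[X²] = 0.37·26.3433 + 0.26·28.8233 + 0.37·10.96 = 21.2963.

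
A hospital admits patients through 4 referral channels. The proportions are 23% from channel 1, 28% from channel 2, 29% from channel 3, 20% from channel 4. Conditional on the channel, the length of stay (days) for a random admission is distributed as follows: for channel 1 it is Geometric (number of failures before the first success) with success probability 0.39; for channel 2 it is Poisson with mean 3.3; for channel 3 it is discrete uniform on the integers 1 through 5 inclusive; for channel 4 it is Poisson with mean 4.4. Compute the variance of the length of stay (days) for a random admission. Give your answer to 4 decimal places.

4.1967

Per component, 1: μ=1.5641, E[X²]=6.45694; 2: μ=3.3, E[X²]=14.19; 3: μ=3, E[X²]=11; 4: μ=4.4, E[X²]=23.76.
E[X] = 0.23·1.5641 + 0.28·3.3 + 0.29·3 + 0.2·4.4 = 3.03374.
E[X²] = 0.23·6.45694 + 0.28·14.19 + 0.29·11 + 0.2·23.76 = 13.4003.
Var(X) = E[X²] − (E[X])² = 13.4003 − 9.2036 = 4.1967.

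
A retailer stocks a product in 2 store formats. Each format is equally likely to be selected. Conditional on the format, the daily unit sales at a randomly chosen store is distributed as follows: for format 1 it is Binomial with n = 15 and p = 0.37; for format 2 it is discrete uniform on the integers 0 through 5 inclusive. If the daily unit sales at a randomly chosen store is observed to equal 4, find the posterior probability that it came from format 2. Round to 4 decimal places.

0.5122

Likelihoods P(X=4 | ·): 1: 0.15874; 2: 0.166667.
Posterior ∝ prior × likelihood. Numerator for 2: 0.5·0.166667 = 0.0833333.
Normalizing constant: 0.5·0.15874 + 0.5·0.166667 = 0.162703.
P(2 | observation) = 0.0833333 / 0.162703 = 0.51218.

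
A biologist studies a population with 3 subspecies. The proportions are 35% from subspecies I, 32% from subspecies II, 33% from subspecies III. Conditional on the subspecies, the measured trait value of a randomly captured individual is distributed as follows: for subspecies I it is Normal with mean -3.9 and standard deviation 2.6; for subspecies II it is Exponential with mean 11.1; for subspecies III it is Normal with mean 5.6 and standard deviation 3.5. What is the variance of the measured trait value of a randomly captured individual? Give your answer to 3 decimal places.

Per component, I: μ=-3.9, E[X²]=21.97; II: μ=11.1, E[X²]=246.42; III: μ=5.6, E[X²]=43.61.
E[X] = 0.35·-3.9 + 0.32·11.1 + 0.33·5.6 = 4.035.
E[X²] = 0.35·21.97 + 0.32·246.42 + 0.33·43.61 = 100.935.
Var(X) = E[X²] − (E[X])² = 100.935 − 16.2812 = 84.654.

84.654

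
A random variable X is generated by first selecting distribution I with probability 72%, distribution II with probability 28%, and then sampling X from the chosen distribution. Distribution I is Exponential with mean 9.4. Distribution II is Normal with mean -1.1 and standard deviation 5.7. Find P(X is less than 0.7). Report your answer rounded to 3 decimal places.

0.226

Conditional on each component, P(X < 0.7): I: 0.0717629; II: 0.623919.
By total probability, P(X < 0.7) = 0.72·0.0717629 + 0.28·0.623919 = 0.226367.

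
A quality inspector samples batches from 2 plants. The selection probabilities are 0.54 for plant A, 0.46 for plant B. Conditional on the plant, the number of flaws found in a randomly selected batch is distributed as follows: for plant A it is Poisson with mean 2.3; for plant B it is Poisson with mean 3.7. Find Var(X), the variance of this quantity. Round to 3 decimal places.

3.431

Per component, A: μ=2.3, E[X²]=7.59; B: μ=3.7, E[X²]=17.39.
E[X] = 0.54·2.3 + 0.46·3.7 = 2.944.
E[X²] = 0.54·7.59 + 0.46·17.39 = 12.098.
Var(X) = E[X²] − (E[X])² = 12.098 − 8.66714 = 3.43086.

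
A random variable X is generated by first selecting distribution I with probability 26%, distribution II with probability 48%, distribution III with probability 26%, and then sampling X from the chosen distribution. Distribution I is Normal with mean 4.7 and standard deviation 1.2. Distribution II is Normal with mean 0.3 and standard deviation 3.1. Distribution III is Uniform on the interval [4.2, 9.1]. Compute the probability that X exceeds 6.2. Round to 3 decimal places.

0.195

Conditional on each component, P(X > 6.2): I: 0.10565; II: 0.0285055; III: 0.591837.
By total probability, P(X > 6.2) = 0.26·0.10565 + 0.48·0.0285055 + 0.26·0.591837 = 0.195029.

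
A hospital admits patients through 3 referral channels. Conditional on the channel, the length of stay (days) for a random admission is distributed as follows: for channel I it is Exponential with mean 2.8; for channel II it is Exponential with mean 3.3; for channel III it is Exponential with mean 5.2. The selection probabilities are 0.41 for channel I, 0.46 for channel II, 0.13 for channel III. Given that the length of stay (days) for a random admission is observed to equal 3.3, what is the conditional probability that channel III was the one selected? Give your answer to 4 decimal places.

Likelihoods f(3.3 | ·): I: 0.109899; II: 0.111479; III: 0.10195.
Posterior ∝ prior × likelihood. Numerator for III: 0.13·0.10195 = 0.0132535.
Normalizing constant: 0.41·0.109899 + 0.46·0.111479 + 0.13·0.10195 = 0.109592.
P(III | observation) = 0.0132535 / 0.109592 = 0.120934.

0.1209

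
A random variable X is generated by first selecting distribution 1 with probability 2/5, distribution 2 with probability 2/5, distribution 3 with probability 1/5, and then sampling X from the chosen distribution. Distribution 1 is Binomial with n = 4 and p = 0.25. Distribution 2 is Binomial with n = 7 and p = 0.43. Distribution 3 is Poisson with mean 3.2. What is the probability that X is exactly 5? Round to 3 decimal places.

0.063

Conditional on each component, P(X = 5): 1: 0; 2: 0.100302; 3: 0.113979.
By total probability, P(X = 5) = 0.4·0 + 0.4·0.100302 + 0.2·0.113979 = 0.0629168.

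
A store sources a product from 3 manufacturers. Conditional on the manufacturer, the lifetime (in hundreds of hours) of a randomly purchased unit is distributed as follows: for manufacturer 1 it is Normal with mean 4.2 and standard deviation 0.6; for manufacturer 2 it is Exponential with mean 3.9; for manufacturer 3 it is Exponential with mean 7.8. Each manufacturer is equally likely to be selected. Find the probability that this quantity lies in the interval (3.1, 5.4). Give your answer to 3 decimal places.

0.439

Conditional on each manufacturer, P(3.1 < X < 5.4): 1: 0.943873; 2: 0.201219; 3: 0.171621.
By total probability, P(3.1 < X < 5.4) = 0.333333·0.943873 + 0.333333·0.201219 + 0.333333·0.171621 = 0.438904.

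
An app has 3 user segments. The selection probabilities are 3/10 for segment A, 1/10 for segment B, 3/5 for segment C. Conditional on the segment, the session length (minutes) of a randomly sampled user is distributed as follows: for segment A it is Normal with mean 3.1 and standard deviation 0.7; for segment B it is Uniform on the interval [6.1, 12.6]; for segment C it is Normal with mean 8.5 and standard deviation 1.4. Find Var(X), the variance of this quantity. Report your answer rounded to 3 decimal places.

8.139

Per component, A: μ=3.1, E[X²]=10.1; B: μ=9.35, E[X²]=90.9433; C: μ=8.5, E[X²]=74.21.
E[X] = 0.3·3.1 + 0.1·9.35 + 0.6·8.5 = 6.965.
E[X²] = 0.3·10.1 + 0.1·90.9433 + 0.6·74.21 = 56.6503.
Var(X) = E[X²] − (E[X])² = 56.6503 − 48.5112 = 8.13911.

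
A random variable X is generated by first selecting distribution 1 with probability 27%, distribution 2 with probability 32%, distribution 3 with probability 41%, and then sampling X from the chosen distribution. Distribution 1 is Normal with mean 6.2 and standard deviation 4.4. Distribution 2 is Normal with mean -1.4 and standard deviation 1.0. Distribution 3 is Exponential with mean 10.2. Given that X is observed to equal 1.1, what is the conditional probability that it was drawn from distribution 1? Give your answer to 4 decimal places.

Likelihoods f(1.1 | ·): 1: 0.046315; 2: 0.0175283; 3: 0.0880165.
Posterior ∝ prior × likelihood. Numerator for 1: 0.27·0.046315 = 0.0125051.
Normalizing constant: 0.27·0.046315 + 0.32·0.0175283 + 0.41·0.0880165 = 0.0542009.
P(1 | observation) = 0.0125051 / 0.0542009 = 0.230717.

0.2307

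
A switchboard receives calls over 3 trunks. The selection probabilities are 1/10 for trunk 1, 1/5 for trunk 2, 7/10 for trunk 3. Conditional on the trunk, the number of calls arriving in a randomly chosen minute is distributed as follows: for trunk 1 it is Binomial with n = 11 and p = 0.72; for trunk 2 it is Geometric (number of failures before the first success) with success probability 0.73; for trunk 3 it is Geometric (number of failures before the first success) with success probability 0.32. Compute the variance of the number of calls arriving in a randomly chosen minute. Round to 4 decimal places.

8.8936

Per component, 1: μ=7.92, E[X²]=64.944; 2: μ=0.369863, E[X²]=0.64346; 3: μ=2.125, E[X²]=11.1562.
E[X] = 0.1·7.92 + 0.2·0.369863 + 0.7·2.125 = 2.35347.
E[X²] = 0.1·64.944 + 0.2·0.64346 + 0.7·11.1562 = 14.4325.
Var(X) = E[X²] − (E[X])² = 14.4325 − 5.53883 = 8.89363.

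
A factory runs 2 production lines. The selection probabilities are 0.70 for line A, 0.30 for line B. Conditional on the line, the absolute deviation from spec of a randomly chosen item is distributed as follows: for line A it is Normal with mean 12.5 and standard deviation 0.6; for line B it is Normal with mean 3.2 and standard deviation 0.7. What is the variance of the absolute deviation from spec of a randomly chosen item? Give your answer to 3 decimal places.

18.562

Per component, A: μ=12.5, E[X²]=156.61; B: μ=3.2, E[X²]=10.73.
E[X] = 0.7·12.5 + 0.3·3.2 = 9.71.
E[X²] = 0.7·156.61 + 0.3·10.73 = 112.846.
Var(X) = E[X²] − (E[X])² = 112.846 − 94.2841 = 18.5619.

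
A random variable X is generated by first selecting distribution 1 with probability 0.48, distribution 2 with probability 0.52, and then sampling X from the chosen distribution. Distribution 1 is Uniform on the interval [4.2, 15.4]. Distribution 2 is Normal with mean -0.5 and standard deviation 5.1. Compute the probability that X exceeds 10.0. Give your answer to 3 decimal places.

Conditional on each component, P(X > 10.0): 1: 0.482143; 2: 0.0197556.
By total probability, P(X > 10.0) = 0.48·0.482143 + 0.52·0.0197556 = 0.241701.

0.242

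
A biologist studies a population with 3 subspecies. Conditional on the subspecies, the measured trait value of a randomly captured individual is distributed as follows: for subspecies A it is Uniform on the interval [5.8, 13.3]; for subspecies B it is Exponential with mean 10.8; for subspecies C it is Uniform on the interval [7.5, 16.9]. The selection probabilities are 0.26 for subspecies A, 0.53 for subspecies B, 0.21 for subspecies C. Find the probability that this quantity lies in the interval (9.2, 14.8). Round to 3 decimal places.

Conditional on each subspecies, P(9.2 < X < 14.8): A: 0.546667; B: 0.172611; C: 0.595745.
By total probability, P(9.2 < X < 14.8) = 0.26·0.546667 + 0.53·0.172611 + 0.21·0.595745 = 0.358724.

0.359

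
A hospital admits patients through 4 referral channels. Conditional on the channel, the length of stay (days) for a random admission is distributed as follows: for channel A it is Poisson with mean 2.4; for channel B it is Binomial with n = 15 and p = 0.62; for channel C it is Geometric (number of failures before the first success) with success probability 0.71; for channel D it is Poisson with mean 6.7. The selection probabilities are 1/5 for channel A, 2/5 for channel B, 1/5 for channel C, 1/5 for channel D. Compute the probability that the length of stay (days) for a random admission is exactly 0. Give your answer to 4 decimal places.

0.1604

Conditional on each channel, P(X = 0): A: 0.090718; B: 4.97455e-07; C: 0.71; D: 0.00123091.
By total probability, P(X = 0) = 0.2·0.090718 + 0.4·4.97455e-07 + 0.2·0.71 + 0.2·0.00123091 = 0.16039.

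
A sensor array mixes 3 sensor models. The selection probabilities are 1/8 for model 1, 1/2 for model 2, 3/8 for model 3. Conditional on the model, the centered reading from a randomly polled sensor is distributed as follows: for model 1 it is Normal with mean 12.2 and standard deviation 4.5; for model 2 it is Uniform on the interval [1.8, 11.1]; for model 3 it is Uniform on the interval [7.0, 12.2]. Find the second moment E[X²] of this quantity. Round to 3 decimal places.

For each component E[X²] = Var + (mean)², giving 1: 169.09; 2: 48.81; 3: 94.4133.
Overall E[X²] = 0.125·169.09 + 0.5·48.81 + 0.375·94.4133 = 80.9462.

80.946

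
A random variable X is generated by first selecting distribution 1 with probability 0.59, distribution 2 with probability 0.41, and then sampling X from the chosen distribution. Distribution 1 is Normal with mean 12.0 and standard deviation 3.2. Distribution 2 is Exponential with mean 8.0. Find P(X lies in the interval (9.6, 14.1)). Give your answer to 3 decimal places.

Conditional on each component, P(9.6 < X < 14.1): 1: 0.517541; 2: 0.129579.
By total probability, P(9.6 < X < 14.1) = 0.59·0.517541 + 0.41·0.129579 = 0.358477.

0.358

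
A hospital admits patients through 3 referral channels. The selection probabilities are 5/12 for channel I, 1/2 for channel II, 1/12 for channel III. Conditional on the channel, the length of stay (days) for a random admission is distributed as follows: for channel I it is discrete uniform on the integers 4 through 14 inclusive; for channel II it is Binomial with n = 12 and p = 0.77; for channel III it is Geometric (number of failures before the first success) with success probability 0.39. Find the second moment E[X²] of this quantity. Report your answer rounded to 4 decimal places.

For each component E[X²] = Var + (mean)², giving I: 91; II: 87.5028; III: 6.45694.
Overall E[X²] = 0.416667·91 + 0.5·87.5028 + 0.0833333·6.45694 = 82.2061.

82.2061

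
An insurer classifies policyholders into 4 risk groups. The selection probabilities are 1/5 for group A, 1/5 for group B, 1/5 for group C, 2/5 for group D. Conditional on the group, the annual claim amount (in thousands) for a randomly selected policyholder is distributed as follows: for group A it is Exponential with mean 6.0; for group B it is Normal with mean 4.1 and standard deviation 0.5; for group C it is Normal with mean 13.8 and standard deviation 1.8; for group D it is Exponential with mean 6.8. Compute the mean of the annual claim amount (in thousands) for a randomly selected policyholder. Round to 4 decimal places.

Component means — A: 6; B: 4.1; C: 13.8; D: 6.8.
E[X] = 0.2·6 + 0.2·4.1 + 0.2·13.8 + 0.4·6.8 = 7.5.

7.5000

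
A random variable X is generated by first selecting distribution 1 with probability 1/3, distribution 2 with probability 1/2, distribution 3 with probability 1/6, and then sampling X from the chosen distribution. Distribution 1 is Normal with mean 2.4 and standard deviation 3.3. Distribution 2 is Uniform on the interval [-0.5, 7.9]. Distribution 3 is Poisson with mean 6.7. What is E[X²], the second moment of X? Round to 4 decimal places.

For each component E[X²] = Var + (mean)², giving 1: 16.65; 2: 19.57; 3: 51.59.
Overall E[X²] = 0.333333·16.65 + 0.5·19.57 + 0.166667·51.59 = 23.9333.

23.9333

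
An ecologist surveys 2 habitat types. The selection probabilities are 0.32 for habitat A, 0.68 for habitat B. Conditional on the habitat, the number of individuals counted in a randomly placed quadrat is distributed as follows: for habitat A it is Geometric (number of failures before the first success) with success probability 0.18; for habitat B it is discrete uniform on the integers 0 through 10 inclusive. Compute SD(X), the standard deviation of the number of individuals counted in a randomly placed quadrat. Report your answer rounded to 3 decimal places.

Per component, A: μ=4.55556, E[X²]=46.0617; B: μ=5, E[X²]=35.
E[X] = 0.32·4.55556 + 0.68·5 = 4.85778.
E[X²] = 0.32·46.0617 + 0.68·35 = 38.5398.
Var(X) = E[X²] − (E[X])² = 38.5398 − 23.598 = 14.9417.
SD(X) = √14.9417 = 3.86546.

3.865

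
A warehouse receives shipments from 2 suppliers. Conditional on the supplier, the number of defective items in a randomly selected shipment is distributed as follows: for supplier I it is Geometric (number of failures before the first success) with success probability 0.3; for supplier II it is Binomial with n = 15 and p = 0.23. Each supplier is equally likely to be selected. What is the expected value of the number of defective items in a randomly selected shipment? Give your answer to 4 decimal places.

2.8917

Component means — I: 2.33333; II: 3.45.
E[X] = 0.5·2.33333 + 0.5·3.45 = 2.89167.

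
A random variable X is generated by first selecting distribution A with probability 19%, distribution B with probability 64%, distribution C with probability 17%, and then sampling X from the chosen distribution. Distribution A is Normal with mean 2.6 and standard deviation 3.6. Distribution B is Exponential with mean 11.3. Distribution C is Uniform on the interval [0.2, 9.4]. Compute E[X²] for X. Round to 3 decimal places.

172.306

For each component E[X²] = Var + (mean)², giving A: 19.72; B: 255.38; C: 30.0933.
Overall E[X²] = 0.19·19.72 + 0.64·255.38 + 0.17·30.0933 = 172.306.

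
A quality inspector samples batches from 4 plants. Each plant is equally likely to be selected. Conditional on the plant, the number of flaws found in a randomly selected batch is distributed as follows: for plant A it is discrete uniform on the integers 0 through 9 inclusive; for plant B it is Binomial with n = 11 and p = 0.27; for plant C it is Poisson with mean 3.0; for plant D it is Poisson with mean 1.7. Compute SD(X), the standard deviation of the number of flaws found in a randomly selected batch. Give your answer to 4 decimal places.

Per component, A: μ=4.5, E[X²]=28.5; B: μ=2.97, E[X²]=10.989; C: μ=3, E[X²]=12; D: μ=1.7, E[X²]=4.59.
E[X] = 0.25·4.5 + 0.25·2.97 + 0.25·3 + 0.25·1.7 = 3.0425.
E[X²] = 0.25·28.5 + 0.25·10.989 + 0.25·12 + 0.25·4.59 = 14.0198.
Var(X) = E[X²] − (E[X])² = 14.0198 − 9.25681 = 4.76294.
SD(X) = √4.76294 = 2.18242.

2.1824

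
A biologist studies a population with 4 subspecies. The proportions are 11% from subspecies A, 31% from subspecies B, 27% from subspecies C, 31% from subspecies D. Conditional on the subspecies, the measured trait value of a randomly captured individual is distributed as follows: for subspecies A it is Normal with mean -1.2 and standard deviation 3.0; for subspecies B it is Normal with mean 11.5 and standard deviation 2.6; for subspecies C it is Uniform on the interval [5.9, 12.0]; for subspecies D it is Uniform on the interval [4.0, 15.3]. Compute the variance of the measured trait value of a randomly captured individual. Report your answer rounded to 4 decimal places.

Per component, A: μ=-1.2, E[X²]=10.44; B: μ=11.5, E[X²]=139.01; C: μ=8.95, E[X²]=83.2033; D: μ=9.65, E[X²]=103.763.
E[X] = 0.11·-1.2 + 0.31·11.5 + 0.27·8.95 + 0.31·9.65 = 8.841.
E[X²] = 0.11·10.44 + 0.31·139.01 + 0.27·83.2033 + 0.31·103.763 = 98.873.
Var(X) = E[X²] − (E[X])² = 98.873 − 78.1633 = 20.7098.

20.7098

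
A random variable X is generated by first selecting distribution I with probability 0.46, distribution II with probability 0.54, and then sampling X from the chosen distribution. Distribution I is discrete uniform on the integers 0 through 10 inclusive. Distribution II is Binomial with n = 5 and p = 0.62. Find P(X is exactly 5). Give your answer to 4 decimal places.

0.0913

Conditional on each component, P(X = 5): I: 0.0909091; II: 0.0916133.
By total probability, P(X = 5) = 0.46·0.0909091 + 0.54·0.0916133 = 0.0912894.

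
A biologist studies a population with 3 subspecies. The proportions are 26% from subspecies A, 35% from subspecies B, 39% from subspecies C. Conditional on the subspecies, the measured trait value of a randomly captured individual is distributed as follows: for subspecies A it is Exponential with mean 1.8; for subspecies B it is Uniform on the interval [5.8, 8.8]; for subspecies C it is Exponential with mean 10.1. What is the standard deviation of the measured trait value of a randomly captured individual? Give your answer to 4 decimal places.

7.1901

Per component, A: μ=1.8, E[X²]=6.48; B: μ=7.3, E[X²]=54.04; C: μ=10.1, E[X²]=204.02.
E[X] = 0.26·1.8 + 0.35·7.3 + 0.39·10.1 = 6.962.
E[X²] = 0.26·6.48 + 0.35·54.04 + 0.39·204.02 = 100.167.
Var(X) = E[X²] − (E[X])² = 100.167 − 48.4694 = 51.6972.
SD(X) = √51.6972 = 7.19007.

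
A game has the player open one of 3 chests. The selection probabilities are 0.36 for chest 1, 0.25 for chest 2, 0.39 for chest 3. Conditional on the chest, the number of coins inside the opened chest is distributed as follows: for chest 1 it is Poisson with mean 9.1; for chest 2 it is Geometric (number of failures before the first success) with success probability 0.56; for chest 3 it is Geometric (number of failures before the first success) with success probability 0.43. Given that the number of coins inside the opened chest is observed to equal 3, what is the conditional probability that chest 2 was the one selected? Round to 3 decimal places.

Likelihoods P(X=3 | ·): 1: 0.0140247; 2: 0.047703; 3: 0.079633.
Posterior ∝ prior × likelihood. Numerator for 2: 0.25·0.047703 = 0.0119258.
Normalizing constant: 0.36·0.0140247 + 0.25·0.047703 + 0.39·0.079633 = 0.0480315.
P(2 | observation) = 0.0119258 / 0.0480315 = 0.24829.

0.248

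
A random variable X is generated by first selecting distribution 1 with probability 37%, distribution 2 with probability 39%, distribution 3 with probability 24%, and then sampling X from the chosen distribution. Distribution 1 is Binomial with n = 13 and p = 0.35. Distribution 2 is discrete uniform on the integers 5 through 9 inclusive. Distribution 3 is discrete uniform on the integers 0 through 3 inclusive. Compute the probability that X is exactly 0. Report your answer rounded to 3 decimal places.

Conditional on each component, P(X = 0): 1: 0.00369721; 2: 0; 3: 0.25.
By total probability, P(X = 0) = 0.37·0.00369721 + 0.39·0 + 0.24·0.25 = 0.061368.

0.061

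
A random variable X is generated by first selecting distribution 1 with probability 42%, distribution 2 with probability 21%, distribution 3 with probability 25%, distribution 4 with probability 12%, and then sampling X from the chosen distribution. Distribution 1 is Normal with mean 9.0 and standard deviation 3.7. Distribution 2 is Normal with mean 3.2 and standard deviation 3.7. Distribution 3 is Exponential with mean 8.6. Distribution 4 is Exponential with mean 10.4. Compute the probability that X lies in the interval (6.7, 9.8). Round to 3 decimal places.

0.213

Conditional on each component, P(6.7 < X < 9.8): 1: 0.318495; 2: 0.134859; 3: 0.138865; 4: 0.135339.
By total probability, P(6.7 < X < 9.8) = 0.42·0.318495 + 0.21·0.134859 + 0.25·0.138865 + 0.12·0.135339 = 0.213045.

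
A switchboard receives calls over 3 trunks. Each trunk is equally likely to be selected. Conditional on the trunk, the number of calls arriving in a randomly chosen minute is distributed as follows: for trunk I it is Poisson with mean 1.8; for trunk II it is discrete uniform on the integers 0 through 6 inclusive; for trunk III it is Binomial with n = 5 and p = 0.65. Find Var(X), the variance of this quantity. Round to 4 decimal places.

Per component, I: μ=1.8, E[X²]=5.04; II: μ=3, E[X²]=13; III: μ=3.25, E[X²]=11.7.
E[X] = 0.333333·1.8 + 0.333333·3 + 0.333333·3.25 = 2.68333.
E[X²] = 0.333333·5.04 + 0.333333·13 + 0.333333·11.7 = 9.91333.
Var(X) = E[X²] − (E[X])² = 9.91333 − 7.20028 = 2.71306.

2.7131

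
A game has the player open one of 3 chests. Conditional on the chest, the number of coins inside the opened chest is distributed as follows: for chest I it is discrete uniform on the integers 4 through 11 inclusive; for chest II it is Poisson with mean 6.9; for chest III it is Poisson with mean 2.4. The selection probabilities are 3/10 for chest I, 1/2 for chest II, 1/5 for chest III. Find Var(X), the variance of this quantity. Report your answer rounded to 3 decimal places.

9.145

Per component, I: μ=7.5, E[X²]=61.5; II: μ=6.9, E[X²]=54.51; III: μ=2.4, E[X²]=8.16.
E[X] = 0.3·7.5 + 0.5·6.9 + 0.2·2.4 = 6.18.
E[X²] = 0.3·61.5 + 0.5·54.51 + 0.2·8.16 = 47.337.
Var(X) = E[X²] − (E[X])² = 47.337 − 38.1924 = 9.1446.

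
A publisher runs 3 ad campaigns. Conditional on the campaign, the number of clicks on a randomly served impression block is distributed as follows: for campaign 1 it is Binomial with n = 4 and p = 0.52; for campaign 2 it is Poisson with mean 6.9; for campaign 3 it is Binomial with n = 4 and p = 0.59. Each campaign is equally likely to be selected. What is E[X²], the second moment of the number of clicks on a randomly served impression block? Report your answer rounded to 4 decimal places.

For each component E[X²] = Var + (mean)², giving 1: 5.3248; 2: 54.51; 3: 6.5372.
Overall E[X²] = 0.333333·5.3248 + 0.333333·54.51 + 0.333333·6.5372 = 22.124.

22.1240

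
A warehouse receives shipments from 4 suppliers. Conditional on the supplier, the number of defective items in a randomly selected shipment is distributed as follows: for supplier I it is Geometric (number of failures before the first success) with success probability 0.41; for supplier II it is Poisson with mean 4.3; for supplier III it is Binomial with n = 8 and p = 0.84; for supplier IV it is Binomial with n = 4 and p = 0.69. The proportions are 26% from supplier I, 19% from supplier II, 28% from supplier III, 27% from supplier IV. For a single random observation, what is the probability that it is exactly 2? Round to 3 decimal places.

0.135

Conditional on each supplier, P(X = 2): I: 0.142721; II: 0.125441; III: 0.000331464; IV: 0.274519.
By total probability, P(X = 2) = 0.26·0.142721 + 0.19·0.125441 + 0.28·0.000331464 + 0.27·0.274519 = 0.135154.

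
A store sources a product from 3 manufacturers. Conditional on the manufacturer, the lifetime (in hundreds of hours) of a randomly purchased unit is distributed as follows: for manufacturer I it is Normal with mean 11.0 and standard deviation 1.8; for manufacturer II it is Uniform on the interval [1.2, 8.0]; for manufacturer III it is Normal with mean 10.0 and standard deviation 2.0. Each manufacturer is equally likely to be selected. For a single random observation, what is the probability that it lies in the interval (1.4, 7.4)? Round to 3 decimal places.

Conditional on each manufacturer, P(1.4 < X < 7.4): I: 0.0227501; II: 0.882353; III: 0.0967919.
By total probability, P(1.4 < X < 7.4) = 0.333333·0.0227501 + 0.333333·0.882353 + 0.333333·0.0967919 = 0.333965.

0.334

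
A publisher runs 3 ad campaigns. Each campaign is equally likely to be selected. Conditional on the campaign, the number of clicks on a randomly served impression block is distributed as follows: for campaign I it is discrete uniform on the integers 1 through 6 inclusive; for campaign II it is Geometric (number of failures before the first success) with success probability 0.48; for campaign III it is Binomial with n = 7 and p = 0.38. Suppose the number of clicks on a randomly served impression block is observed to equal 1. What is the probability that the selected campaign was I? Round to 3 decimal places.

0.294

Likelihoods P(X=1 | ·): I: 0.166667; II: 0.2496; III: 0.151089.
Posterior ∝ prior × likelihood. Numerator for I: 0.333333·0.166667 = 0.0555556.
Normalizing constant: 0.333333·0.166667 + 0.333333·0.2496 + 0.333333·0.151089 = 0.189118.
P(I | observation) = 0.0555556 / 0.189118 = 0.293761.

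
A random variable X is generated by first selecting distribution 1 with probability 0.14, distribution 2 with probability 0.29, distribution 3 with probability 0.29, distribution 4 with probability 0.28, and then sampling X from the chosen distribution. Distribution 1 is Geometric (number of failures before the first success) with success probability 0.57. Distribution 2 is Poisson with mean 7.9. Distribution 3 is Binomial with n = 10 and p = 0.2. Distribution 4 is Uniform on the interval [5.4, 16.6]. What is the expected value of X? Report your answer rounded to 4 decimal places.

6.0566

Component means — 1: 0.754386; 2: 7.9; 3: 2; 4: 11.
E[X] = 0.14·0.754386 + 0.29·7.9 + 0.29·2 + 0.28·11 = 6.05661.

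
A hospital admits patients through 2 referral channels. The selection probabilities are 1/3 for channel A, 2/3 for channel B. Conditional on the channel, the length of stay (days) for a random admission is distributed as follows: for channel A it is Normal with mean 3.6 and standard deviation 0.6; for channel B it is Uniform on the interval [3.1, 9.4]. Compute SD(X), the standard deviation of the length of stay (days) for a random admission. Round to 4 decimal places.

1.9712

Per component, A: μ=3.6, E[X²]=13.32; B: μ=6.25, E[X²]=42.37.
E[X] = 0.333333·3.6 + 0.666667·6.25 = 5.36667.
E[X²] = 0.333333·13.32 + 0.666667·42.37 = 32.6867.
Var(X) = E[X²] − (E[X])² = 32.6867 − 28.8011 = 3.88556.
SD(X) = √3.88556 = 1.97118.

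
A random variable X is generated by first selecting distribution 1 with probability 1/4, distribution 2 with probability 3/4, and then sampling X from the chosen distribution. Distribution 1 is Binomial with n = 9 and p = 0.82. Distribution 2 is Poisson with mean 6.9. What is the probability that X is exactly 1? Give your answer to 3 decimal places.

0.005

Conditional on each component, P(X = 1): 1: 8.13273e-06; 2: 0.00695372.
By total probability, P(X = 1) = 0.25·8.13273e-06 + 0.75·0.00695372 = 0.00521732.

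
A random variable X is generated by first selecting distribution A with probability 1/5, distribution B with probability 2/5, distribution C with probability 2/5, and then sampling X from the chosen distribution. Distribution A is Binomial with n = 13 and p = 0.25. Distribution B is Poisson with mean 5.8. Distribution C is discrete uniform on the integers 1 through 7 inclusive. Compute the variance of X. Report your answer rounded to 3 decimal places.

5.491

Per component, A: μ=3.25, E[X²]=13; B: μ=5.8, E[X²]=39.44; C: μ=4, E[X²]=20.
E[X] = 0.2·3.25 + 0.4·5.8 + 0.4·4 = 4.57.
E[X²] = 0.2·13 + 0.4·39.44 + 0.4·20 = 26.376.
Var(X) = E[X²] − (E[X])² = 26.376 − 20.8849 = 5.4911.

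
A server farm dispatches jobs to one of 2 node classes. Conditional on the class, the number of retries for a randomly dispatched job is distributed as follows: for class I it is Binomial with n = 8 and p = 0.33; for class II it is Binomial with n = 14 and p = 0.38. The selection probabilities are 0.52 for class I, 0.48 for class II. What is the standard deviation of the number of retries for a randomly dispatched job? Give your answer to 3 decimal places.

2.073

Per component, I: μ=2.64, E[X²]=8.7384; II: μ=5.32, E[X²]=31.6008.
E[X] = 0.52·2.64 + 0.48·5.32 = 3.9264.
E[X²] = 0.52·8.7384 + 0.48·31.6008 = 19.7124.
Var(X) = E[X²] − (E[X])² = 19.7124 − 15.4166 = 4.29574.
SD(X) = √4.29574 = 2.07262.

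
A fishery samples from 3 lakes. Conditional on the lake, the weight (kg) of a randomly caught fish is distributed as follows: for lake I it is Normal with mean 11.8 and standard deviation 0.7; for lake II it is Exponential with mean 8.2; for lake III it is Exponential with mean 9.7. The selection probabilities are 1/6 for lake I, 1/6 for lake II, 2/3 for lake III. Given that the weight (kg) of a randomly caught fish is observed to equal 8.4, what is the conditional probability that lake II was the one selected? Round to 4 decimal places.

0.2015

Likelihoods f(8.4 | ·): I: 4.29447e-06; II: 0.0437824; III: 0.0433649.
Posterior ∝ prior × likelihood. Numerator for II: 0.166667·0.0437824 = 0.00729706.
Normalizing constant: 0.166667·4.29447e-06 + 0.166667·0.0437824 + 0.666667·0.0433649 = 0.0362077.
P(II | observation) = 0.00729706 / 0.0362077 = 0.201533.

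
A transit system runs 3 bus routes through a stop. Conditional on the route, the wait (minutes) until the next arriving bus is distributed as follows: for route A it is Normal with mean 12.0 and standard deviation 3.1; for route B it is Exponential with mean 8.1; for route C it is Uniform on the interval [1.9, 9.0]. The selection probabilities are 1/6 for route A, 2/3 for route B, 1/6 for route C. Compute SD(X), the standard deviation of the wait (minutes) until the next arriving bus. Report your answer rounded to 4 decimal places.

Per component, A: μ=12, E[X²]=153.61; B: μ=8.1, E[X²]=131.22; C: μ=5.45, E[X²]=33.9033.
E[X] = 0.166667·12 + 0.666667·8.1 + 0.166667·5.45 = 8.30833.
E[X²] = 0.166667·153.61 + 0.666667·131.22 + 0.166667·33.9033 = 118.732.
Var(X) = E[X²] − (E[X])² = 118.732 − 69.0284 = 49.7038.
SD(X) = √49.7038 = 7.05009.

7.0501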